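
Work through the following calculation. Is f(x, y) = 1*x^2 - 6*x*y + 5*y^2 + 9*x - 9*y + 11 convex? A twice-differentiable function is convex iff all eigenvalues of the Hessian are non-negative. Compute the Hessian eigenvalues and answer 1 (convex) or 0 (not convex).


The Hessian of f(x,y) = 1*x^2 - 6*x*y + 5*y^2 + 9*x - 9*y + 11 is:
H = [[2, -6], [-6, 10]]
Trace = 2 + 10 = 12
Determinant = 2*10 - (-6)^2 = -16
Discriminant = (12)^2 - 4*-16 = 208.0
Eigenvalues: lambda_1 = -1.2111, lambda_2 = 13.2111
The function is not convex.

0


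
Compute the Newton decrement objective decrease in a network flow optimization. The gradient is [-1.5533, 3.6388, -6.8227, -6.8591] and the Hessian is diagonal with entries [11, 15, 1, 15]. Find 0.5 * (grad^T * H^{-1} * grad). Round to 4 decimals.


Step 1: H is diagonal, so H^(-1) * g = [-0.1412, 0.2426, -6.8227, -0.4573].
Step 2: g^T H^(-1) g = sum_i g_i^2 / H_ii
  = (-1.5533)^2/11 + (3.6388)^2/15 + (-6.8227)^2/1 + (-6.8591)^2/15
  = 0.2193 + 0.8827 + 46.5492 + 3.1365 = 50.7878
Step 3: Objective decrease = 0.5 * g^T H^(-1) g = 25.3939


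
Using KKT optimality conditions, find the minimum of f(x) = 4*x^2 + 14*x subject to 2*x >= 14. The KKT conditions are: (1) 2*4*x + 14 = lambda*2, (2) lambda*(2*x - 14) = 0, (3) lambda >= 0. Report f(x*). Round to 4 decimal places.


Step 1: Try lambda = 0 (constraint inactive).
x_unc = -14/(2*4) = -1.75
Check: 2*-1.75 = -3.5 < 14 -- violated!
Step 2: Constraint must be active: 2*x = 14
x* = 14/2 = 7.0
lambda = (2*4*7.0 + 14)/2 = 35.0
Step 3: Compute optimal value.
f(x*) = 4*7.0^2 + 14*7.0 = 294.0


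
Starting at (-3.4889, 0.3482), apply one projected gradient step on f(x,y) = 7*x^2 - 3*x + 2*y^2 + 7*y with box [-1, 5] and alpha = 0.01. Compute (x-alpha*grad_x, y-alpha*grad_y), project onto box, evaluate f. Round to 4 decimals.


Step 1: Compute gradient at (-3.4889, 0.3482).
grad_x = 2*7*-3.4889 - 3 = -51.8446
grad_y = 2*2*0.3482 + 7 = 8.3928
Step 2: Gradient step.
x_raw = -3.4889 - 0.01*-51.8446 = -2.9705
y_raw = 0.3482 - 0.01*8.3928 = 0.2643
Step 3: Project onto [-1, 5].
x_proj = clip(-2.9705) = -1.0
y_proj = clip(0.2643) = 0.2643
Step 4: Evaluate f.
f(-1.0, 0.2643) = 11.9896


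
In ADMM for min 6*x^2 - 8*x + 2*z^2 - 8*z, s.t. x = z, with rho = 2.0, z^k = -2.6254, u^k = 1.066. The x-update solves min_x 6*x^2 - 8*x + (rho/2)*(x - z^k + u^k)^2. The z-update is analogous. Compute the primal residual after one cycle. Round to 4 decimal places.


ADMM iteration with rho = 2.0, z^k = -2.6254, u^k = 1.066
Step 1: x-update.
Minimize 6*x^2 - 8*x + (2.0/2)*(x + 2.6254 + 1.066)^2
FOC: (2*6 + 2.0)*x = 8 + 2.0*(-2.6254 - 1.066)
x^{k+1} = 0.0441
Step 2: z-update.
Minimize 2*z^2 - 8*z + (2.0/2)*(0.0441 - z + 1.066)^2
FOC: (2*2 + 2.0)*z = 8 + 2.0*(0.0441 + 1.066)
z^{k+1} = 1.7034
Step 3: u-update.
u^{k+1} = 1.066 + 0.0441 - 1.7034 = -0.5933
Step 4: Primal residual = |0.0441 - 1.7034| = 1.6593


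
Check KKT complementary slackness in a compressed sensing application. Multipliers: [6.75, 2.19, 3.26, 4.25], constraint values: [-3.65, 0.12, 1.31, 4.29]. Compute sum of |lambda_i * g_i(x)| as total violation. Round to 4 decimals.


KKT complementary slackness check:
lambda_1 * g_1 = 6.75 * -3.65 = -24.6375
lambda_2 * g_2 = 2.19 * 0.12 = 0.2628
lambda_3 * g_3 = 3.26 * 1.31 = 4.2706
lambda_4 * g_4 = 4.25 * 4.29 = 18.2325
Total violation = 24.6375 + 0.2628 + 4.2706 + 18.2325 = 47.4034


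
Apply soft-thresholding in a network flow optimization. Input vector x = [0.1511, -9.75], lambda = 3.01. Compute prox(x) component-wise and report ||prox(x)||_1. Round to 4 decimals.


Soft-thresholding with lambda = 3.01:
prox(0.1511) = sign(0.1511)*max(|0.1511| - 3.01, 0) = 0.0
prox(-9.75) = sign(-9.75)*max(|-9.75| - 3.01, 0) = -6.74
prox(x) = [0.0, -6.74]
||prox(x)||_1 = 0.0 + 6.74 = 6.74


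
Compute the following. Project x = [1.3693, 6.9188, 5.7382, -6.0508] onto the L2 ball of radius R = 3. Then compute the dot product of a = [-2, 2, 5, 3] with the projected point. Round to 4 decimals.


Step 1: Compute ||x|| (intermediates to 6 decimals).
||x|| = sqrt(1.3693^2 + 6.9188^2 + 5.7382^2 + (-6.0508)^2) = 10.921717
Step 2: Project.
Since ||x|| > R, scale = R/||x|| = 3/10.921717 = 0.274682, proj(x) = scale * x
proj(x) = [0.376122, 1.90047, 1.57618, -1.662046]
Step 3: Dot product.
a^T * proj(x) = -2*0.376122 + 2*1.90047 + 5*1.57618 + 3*(-1.662046) = 5.9435


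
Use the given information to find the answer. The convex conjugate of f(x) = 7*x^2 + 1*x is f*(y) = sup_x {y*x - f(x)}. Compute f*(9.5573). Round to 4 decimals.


f*(y) = sup_x {y*x - a*x^2 - b*x} = sup_x {(y-b)*x - a*x^2}
FOC: (y - b) - 2a*x = 0 => x* = (y - b)/(2a)
x* = (9.5573 - 1)/(2*7) = 0.6112
f*(9.5573) = (y-b)^2/(4a) = (9.5573 - 1)^2/(4*7)
= 73.2274/28 = 2.6153


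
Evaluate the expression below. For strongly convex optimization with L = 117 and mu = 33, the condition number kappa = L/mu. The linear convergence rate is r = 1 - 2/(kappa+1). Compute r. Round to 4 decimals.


Step 1: Compute the condition number.
kappa = L/mu = 117/33 = 3.5455
Step 2: Compute the convergence rate.
r = 1 - 2/(kappa + 1) = 1 - 2*mu/(L + mu) = (L - mu)/(L + mu) = 84/150 = 0.56


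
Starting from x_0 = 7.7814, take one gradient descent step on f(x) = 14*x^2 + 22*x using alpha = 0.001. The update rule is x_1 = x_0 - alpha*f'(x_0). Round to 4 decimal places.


We compute the gradient at x_0 and apply the update.
f'(x) = 28*x + 22
f'(7.7814) = 28*7.7814 + 22 = 239.8792
x_1 = 7.7814 - 0.001*239.8792 = 7.5415


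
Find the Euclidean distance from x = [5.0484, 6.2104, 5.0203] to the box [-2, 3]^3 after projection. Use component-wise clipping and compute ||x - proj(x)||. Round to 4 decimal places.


Project each component onto [-2, 3].
clip(5.0484) = 3.0, clip(6.2104) = 3.0, clip(5.0203) = 3.0
Projection = [3.0, 3.0, 3.0]
Squared diffs: [4.1959, 10.3067, 4.0816]
Distance = sqrt(18.5842) = 4.3109


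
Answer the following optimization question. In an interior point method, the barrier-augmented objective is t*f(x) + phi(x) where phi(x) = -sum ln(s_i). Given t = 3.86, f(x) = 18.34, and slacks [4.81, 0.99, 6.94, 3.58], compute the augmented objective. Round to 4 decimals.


Step 1: Compute log-barrier.
ln values: [1.5707, -0.0101, 1.9373, 1.2754]
phi = -(1.5707 - 0.0101 + 1.9373 + 1.2754) = -4.7733
Step 2: Compute augmented objective.
t*f(x) = 3.86*18.34 = 70.7924
Total = 70.7924 - 4.7733 = 66.0191


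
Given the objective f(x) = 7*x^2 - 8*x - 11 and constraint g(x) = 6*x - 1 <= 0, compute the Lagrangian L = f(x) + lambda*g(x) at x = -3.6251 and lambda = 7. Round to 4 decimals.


Step 1: Evaluate f(x).
f(-3.6251) = 7*(-3.6251)^2 - 8*(-3.6251) - 11 = 109.9903
Step 2: Evaluate g(x).
g(-3.6251) = 6*-3.6251 - 1 = -22.7506
Step 3: Compute Lagrangian.
L = 109.9903 + 7*-22.7506 = -49.2639


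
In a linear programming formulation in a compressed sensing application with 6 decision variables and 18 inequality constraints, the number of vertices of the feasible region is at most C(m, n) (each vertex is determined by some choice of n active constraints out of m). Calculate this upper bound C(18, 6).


Each vertex corresponds to some choice of n active constraints out of m, so the number of vertices is at most C(m, n) = m! / (n!(m-n)!).
m = 18, n = 6
Numerator: 18 * 17 * 16 * 15 * 14 * 13
Denominator: 6! = 720
C(18, 6) = 18564


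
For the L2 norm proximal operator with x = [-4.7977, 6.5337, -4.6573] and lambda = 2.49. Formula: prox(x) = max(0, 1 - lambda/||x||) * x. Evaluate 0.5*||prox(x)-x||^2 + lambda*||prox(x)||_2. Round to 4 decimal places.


Step 1: Compute ||x||.
||x|| = 9.3487
Step 2: Compute scaling factor.
scale = max(0, 1 - 2.49/9.3487) = 0.7337
Step 3: prox(x) = [-3.5198, 4.7935, -3.4168]
||prox(x)|| = 6.8587
Step 4: Proximal objective.
0.5*||prox-x||^2 = 3.1001
lambda*||prox|| = 17.0782
Total = 20.1781


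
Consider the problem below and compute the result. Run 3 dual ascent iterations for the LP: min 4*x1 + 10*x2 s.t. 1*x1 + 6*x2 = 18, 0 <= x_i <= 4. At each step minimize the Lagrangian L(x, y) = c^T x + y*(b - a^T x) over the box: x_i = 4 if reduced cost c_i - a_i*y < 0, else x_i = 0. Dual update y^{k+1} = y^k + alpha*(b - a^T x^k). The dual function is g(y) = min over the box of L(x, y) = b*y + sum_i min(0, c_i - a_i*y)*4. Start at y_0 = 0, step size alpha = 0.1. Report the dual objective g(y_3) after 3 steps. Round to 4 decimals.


Dual ascent for LP: min 4*x1 + 10*x2, 1*x1 + 6*x2 = 18, 0 <= x_i <= 4
Step 1: y^k = 0.0, reduced costs: (4.0, 10.0)
  x^k = (0.0, 0.0), subgradient = b - a^T x = 18.0
  y^{k+1} = 0.0 + 0.1*18.0 = 1.8
Step 2: y^k = 1.8, reduced costs: (2.2, -0.8)
  x^k = (0.0, 4.0), subgradient = b - a^T x = -6.0
  y^{k+1} = 1.8 + 0.1*-6.0 = 1.2
Step 3: y^k = 1.2, reduced costs: (2.8, 2.8)
  x^k = (0.0, 0.0), subgradient = b - a^T x = 18.0
  y^{k+1} = 1.2 + 0.1*18.0 = 3.0
Dual objective at y_3 = 3.0: reduced costs (1.0, -8.0), box minimizer x = (0.0, 4.0)
g(y_3) = b*y + (c1 - a1*y)*x1 + (c2 - a2*y)*x2 = 18*3.0 + 1.0*0.0 + (-8.0)*4.0 = 54.0 + 0.0 - 32.0 = 22.0


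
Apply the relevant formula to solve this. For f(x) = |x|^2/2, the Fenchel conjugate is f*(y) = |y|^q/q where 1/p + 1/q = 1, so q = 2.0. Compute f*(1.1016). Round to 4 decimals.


The conjugate exponent q satisfies 1/p + 1/q = 1.
p = 2, so q = 2/(2 - 1) = 2.0
|y|^q = 1.1016^2.0 = 1.2135
f*(1.1016) = 1.2135 / 2.0 = 0.6068


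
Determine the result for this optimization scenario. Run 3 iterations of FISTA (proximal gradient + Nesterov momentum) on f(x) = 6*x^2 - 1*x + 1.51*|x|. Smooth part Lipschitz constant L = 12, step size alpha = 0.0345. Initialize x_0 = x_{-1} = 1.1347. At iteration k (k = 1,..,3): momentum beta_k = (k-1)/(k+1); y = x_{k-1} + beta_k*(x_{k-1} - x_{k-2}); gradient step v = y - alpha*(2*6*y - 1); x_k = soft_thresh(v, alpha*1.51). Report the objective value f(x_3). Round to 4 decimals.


FISTA on f(x) = 6*x^2 - 1*x + 1.51*|x|
L = 12, alpha = 0.0345
Iteration 1: beta = 0.0, y = 1.1347 + 0.0*(1.1347 - 1.1347) = 1.1347
  grad(y) = 12.6164, v = y - alpha*grad = 0.6994
  prox(v) = soft_thresh(0.6994, 0.0521) = 0.6473
Iteration 2: beta = 0.3333, y = 0.6473 + 0.3333*(0.6473 - 1.1347) = 0.4849
  grad(y) = 4.8186, v = y - alpha*grad = 0.3186
  prox(v) = soft_thresh(0.3186, 0.0521) = 0.2665
Iteration 3: beta = 0.5, y = 0.2665 + 0.5*(0.2665 - 0.6473) = 0.0762
  grad(y) = -0.0862, v = y - alpha*grad = 0.0791
  prox(v) = soft_thresh(0.0791, 0.0521) = 0.027
f(x_3) = 6*0.027^2 - 1*0.027 + 1.51*|0.027| = 0.0182


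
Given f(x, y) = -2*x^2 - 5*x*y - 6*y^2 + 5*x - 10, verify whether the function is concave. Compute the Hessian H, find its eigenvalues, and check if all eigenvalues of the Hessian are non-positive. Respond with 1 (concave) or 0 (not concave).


The Hessian of f(x,y) = -2*x^2 - 5*x*y - 6*y^2 + 5*x - 10 is:
H = [[-4, -5], [-5, -12]]
Trace = -4 - 12 = -16
Determinant = -4*-12 - (-5)^2 = 23
Discriminant = (-16)^2 - 4*23 = 164.0
Eigenvalues: lambda_1 = -14.4031, lambda_2 = -1.5969
The function is concave.

1


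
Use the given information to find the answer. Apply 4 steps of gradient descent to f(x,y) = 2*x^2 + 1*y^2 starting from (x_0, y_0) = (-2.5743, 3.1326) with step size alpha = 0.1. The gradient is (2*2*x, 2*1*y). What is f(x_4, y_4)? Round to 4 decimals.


Gradient descent on f(x,y) = 2*x^2 + 1*y^2.
Starting point: (-2.5743, 3.1326), alpha = 0.1
Step 1: grad_x = 2*2*-2.5743 = -10.2972, grad_y = 2*1*3.1326 = 6.2652
  x_1 = -2.5743 - 0.1*-10.2972 = -1.5446
  y_1 = 3.1326 - 0.1*6.2652 = 2.5061
Step 2: grad_x = 2*2*-1.5446 = -6.1783, grad_y = 2*1*2.5061 = 5.0122
  x_2 = -1.5446 - 0.1*-6.1783 = -0.9267
  y_2 = 2.5061 - 0.1*5.0122 = 2.0049
Step 3: grad_x = 2*2*-0.9267 = -3.707, grad_y = 2*1*2.0049 = 4.0097
  x_3 = -0.9267 - 0.1*-3.707 = -0.556
  y_3 = 2.0049 - 0.1*4.0097 = 1.6039
Step 4: grad_x = 2*2*-0.556 = -2.2242, grad_y = 2*1*1.6039 = 3.2078
  x_4 = -0.556 - 0.1*-2.2242 = -0.3336
  y_4 = 1.6039 - 0.1*3.2078 = 1.2831
f(-0.3336, 1.2831) = 2*(-0.3336)^2 + 1*1.2831^2 = 1.869


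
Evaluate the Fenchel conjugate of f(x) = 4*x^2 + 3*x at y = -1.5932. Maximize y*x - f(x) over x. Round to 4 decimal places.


f*(y) = sup_x {y*x - a*x^2 - b*x} = sup_x {(y-b)*x - a*x^2}
FOC: (y - b) - 2a*x = 0 => x* = (y - b)/(2a)
x* = (-1.5932 - 3)/(2*4) = -0.5742
f*(-1.5932) = (y-b)^2/(4a) = (-1.5932 - 3)^2/(4*4)
= 21.0975/16 = 1.3186


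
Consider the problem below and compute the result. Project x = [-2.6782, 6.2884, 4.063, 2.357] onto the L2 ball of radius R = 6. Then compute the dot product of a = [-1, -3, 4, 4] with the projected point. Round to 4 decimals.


Step 1: Compute ||x|| (intermediates to 6 decimals).
||x|| = sqrt((-2.6782)^2 + 6.2884^2 + 4.063^2 + 2.357^2) = 8.29338
Step 2: Project.
Since ||x|| > R, scale = R/||x|| = 6/8.29338 = 0.723469, proj(x) = scale * x
proj(x) = [-1.937595, 4.549462, 2.939455, 1.705216]
Step 3: Dot product.
a^T * proj(x) = -1*(-1.937595) - 3*4.549462 + 4*2.939455 + 4*1.705216 = 6.8679


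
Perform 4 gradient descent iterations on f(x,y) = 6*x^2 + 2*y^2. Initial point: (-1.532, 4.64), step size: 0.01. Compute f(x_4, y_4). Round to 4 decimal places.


Gradient descent on f(x,y) = 6*x^2 + 2*y^2.
Starting point: (-1.532, 4.64), alpha = 0.01
Step 1: grad_x = 2*6*-1.532 = -18.384, grad_y = 2*2*4.64 = 18.56
  x_1 = -1.532 - 0.01*-18.384 = -1.3482
  y_1 = 4.64 - 0.01*18.56 = 4.4544
Step 2: grad_x = 2*6*-1.3482 = -16.1779, grad_y = 2*2*4.4544 = 17.8176
  x_2 = -1.3482 - 0.01*-16.1779 = -1.1864
  y_2 = 4.4544 - 0.01*17.8176 = 4.2762
Step 3: grad_x = 2*6*-1.1864 = -14.2366, grad_y = 2*2*4.2762 = 17.1049
  x_3 = -1.1864 - 0.01*-14.2366 = -1.044
  y_3 = 4.2762 - 0.01*17.1049 = 4.1052
Step 4: grad_x = 2*6*-1.044 = -12.5282, grad_y = 2*2*4.1052 = 16.4207
  x_4 = -1.044 - 0.01*-12.5282 = -0.9187
  y_4 = 4.1052 - 0.01*16.4207 = 3.941
f(-0.9187, 3.941) = 6*(-0.9187)^2 + 2*3.941^2 = 36.1269


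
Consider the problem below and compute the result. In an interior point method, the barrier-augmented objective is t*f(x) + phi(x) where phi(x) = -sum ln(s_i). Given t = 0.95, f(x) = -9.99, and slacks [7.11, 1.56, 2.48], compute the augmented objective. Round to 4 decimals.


Step 1: Compute log-barrier.
ln values: [1.9615, 0.4447, 0.9083]
phi = -(1.9615 + 0.4447 + 0.9083) = -3.3144
Step 2: Compute augmented objective.
t*f(x) = 0.95*-9.99 = -9.4905
Total = -9.4905 - 3.3144 = -12.8049


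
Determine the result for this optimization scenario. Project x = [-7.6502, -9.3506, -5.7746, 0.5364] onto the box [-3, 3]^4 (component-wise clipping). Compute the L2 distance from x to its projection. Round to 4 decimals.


Project each component onto [-3, 3].
clip(-7.6502) = -3.0, clip(-9.3506) = -3.0, clip(-5.7746) = -3.0, clip(0.5364) = 0.5364
Projection = [-3.0, -3.0, -3.0, 0.5364]
Squared diffs: [21.6244, 40.3301, 7.6984, 0.0]
Distance = sqrt(69.6529) = 8.3458


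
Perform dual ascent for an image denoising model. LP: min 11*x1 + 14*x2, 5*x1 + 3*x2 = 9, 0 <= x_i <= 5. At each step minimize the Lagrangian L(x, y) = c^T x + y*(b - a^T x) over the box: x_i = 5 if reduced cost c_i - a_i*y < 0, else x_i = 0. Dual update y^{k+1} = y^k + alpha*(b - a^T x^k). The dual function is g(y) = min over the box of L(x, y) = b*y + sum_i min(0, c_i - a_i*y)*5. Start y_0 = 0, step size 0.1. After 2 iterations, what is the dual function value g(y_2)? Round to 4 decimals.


Dual ascent for LP: min 11*x1 + 14*x2, 5*x1 + 3*x2 = 9, 0 <= x_i <= 5
Step 1: y^k = 0.0, reduced costs: (11.0, 14.0)
  x^k = (0.0, 0.0), subgradient = b - a^T x = 9.0
  y^{k+1} = 0.0 + 0.1*9.0 = 0.9
Step 2: y^k = 0.9, reduced costs: (6.5, 11.3)
  x^k = (0.0, 0.0), subgradient = b - a^T x = 9.0
  y^{k+1} = 0.9 + 0.1*9.0 = 1.8
Dual objective at y_2 = 1.8: reduced costs (2.0, 8.6), box minimizer x = (0.0, 0.0)
g(y_2) = b*y + (c1 - a1*y)*x1 + (c2 - a2*y)*x2 = 9*1.8 + 2.0*0.0 + 8.6*0.0 = 16.2 + 0.0 + 0.0 = 16.2


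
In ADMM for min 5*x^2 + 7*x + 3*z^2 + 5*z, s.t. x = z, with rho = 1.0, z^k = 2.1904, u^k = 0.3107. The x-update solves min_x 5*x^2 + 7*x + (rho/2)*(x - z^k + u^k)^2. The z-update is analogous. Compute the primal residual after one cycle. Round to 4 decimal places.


ADMM iteration with rho = 1.0, z^k = 2.1904, u^k = 0.3107
Step 1: x-update.
Minimize 5*x^2 + 7*x + (1.0/2)*(x - 2.1904 + 0.3107)^2
FOC: (2*5 + 1.0)*x = -7 + 1.0*(2.1904 - 0.3107)
x^{k+1} = -0.4655
Step 2: z-update.
Minimize 3*z^2 + 5*z + (1.0/2)*(-0.4655 - z + 0.3107)^2
FOC: (2*3 + 1.0)*z = -5 + 1.0*(-0.4655 + 0.3107)
z^{k+1} = -0.7364
Step 3: u-update.
u^{k+1} = 0.3107 - 0.4655 + 0.7364 = 0.5816
Step 4: Primal residual = |-0.4655 + 0.7364| = 0.2709


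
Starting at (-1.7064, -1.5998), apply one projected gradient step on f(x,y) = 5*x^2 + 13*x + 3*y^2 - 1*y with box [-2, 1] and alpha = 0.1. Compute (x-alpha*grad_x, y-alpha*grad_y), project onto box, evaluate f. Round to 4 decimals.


Step 1: Compute gradient at (-1.7064, -1.5998).
grad_x = 2*5*-1.7064 + 13 = -4.064
grad_y = 2*3*-1.5998 - 1 = -10.5988
Step 2: Gradient step.
x_raw = -1.7064 - 0.1*-4.064 = -1.3
y_raw = -1.5998 - 0.1*-10.5988 = -0.5399
Step 3: Project onto [-2, 1].
x_proj = clip(-1.3) = -1.3
y_proj = clip(-0.5399) = -0.5399
Step 4: Evaluate f.
f(-1.3, -0.5399) = -7.0355


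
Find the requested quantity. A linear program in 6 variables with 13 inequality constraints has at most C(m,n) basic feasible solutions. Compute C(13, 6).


Each vertex corresponds to some choice of n active constraints out of m, so the number of vertices is at most C(m, n) = m! / (n!(m-n)!).
m = 13, n = 6
Numerator: 13 * 12 * 11 * 10 * 9 * 8
Denominator: 6! = 720
C(13, 6) = 1716


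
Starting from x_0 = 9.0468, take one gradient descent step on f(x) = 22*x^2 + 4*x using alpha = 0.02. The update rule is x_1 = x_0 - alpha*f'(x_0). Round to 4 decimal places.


We compute the gradient at x_0 and apply the update.
f'(x) = 44*x + 4
f'(9.0468) = 44*9.0468 + 4 = 402.0592
x_1 = 9.0468 - 0.02*402.0592 = 1.0056


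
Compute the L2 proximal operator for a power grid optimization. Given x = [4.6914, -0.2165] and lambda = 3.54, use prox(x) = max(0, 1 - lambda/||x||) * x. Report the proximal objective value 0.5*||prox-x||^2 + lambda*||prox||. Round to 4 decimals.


Step 1: Compute ||x||.
||x|| = 4.6964
Step 2: Compute scaling factor.
scale = max(0, 1 - 3.54/4.6964) = 0.2462
Step 3: prox(x) = [1.1552, -0.0533]
||prox(x)|| = 1.1564
Step 4: Proximal objective.
0.5*||prox-x||^2 = 6.2658
lambda*||prox|| = 4.0937
Total = 10.3594


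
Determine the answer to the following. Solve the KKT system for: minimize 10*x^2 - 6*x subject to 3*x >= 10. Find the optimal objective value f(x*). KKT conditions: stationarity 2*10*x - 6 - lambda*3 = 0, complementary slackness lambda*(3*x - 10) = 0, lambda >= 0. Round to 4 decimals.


Step 1: Try lambda = 0 (constraint inactive).
x_unc = 6/(2*10) = 0.3
Check: 3*0.3 = 0.9 < 10 -- violated!
Step 2: Constraint must be active: 3*x = 10
x* = 10/3 = 3.3333 (rounded; the exact value 10/3 is used below)
lambda = (2*10*(10/3) - 6)/3 = 20.2222
Step 3: Compute optimal value.
f(x*) = 10*(10/3)^2 - 6*(10/3) = 91.1111


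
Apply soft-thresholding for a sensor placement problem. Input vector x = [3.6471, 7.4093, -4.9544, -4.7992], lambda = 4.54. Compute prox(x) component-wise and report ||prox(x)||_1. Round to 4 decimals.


Soft-thresholding with lambda = 4.54:
prox(3.6471) = sign(3.6471)*max(|3.6471| - 4.54, 0) = 0.0
prox(7.4093) = sign(7.4093)*max(|7.4093| - 4.54, 0) = 2.8693
prox(-4.9544) = sign(-4.9544)*max(|-4.9544| - 4.54, 0) = -0.4144
prox(-4.7992) = sign(-4.7992)*max(|-4.7992| - 4.54, 0) = -0.2592
prox(x) = [0.0, 2.8693, -0.4144, -0.2592]
||prox(x)||_1 = 0.0 + 2.8693 + 0.4144 + 0.2592 = 3.5429


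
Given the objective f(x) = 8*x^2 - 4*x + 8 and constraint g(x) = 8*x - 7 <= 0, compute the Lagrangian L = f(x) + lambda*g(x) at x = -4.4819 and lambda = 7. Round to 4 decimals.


Step 1: Evaluate f(x).
f(-4.4819) = 8*(-4.4819)^2 - 4*(-4.4819) + 8 = 186.627
Step 2: Evaluate g(x).
g(-4.4819) = 8*-4.4819 - 7 = -42.8552
Step 3: Compute Lagrangian.
L = 186.627 + 7*-42.8552 = -113.3594


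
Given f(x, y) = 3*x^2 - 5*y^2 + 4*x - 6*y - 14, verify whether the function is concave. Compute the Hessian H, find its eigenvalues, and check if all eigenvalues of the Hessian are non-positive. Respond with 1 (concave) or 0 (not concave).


The Hessian of f(x,y) = 3*x^2 - 5*y^2 + 4*x - 6*y - 14 is:
H = [[6, 0], [0, -10]]
Trace = 6 - 10 = -4
Determinant = 6*-10 - (0)^2 = -60
Discriminant = (-4)^2 - 4*-60 = 256.0
Eigenvalues: lambda_1 = -10.0, lambda_2 = 6.0
The function is not concave.

0


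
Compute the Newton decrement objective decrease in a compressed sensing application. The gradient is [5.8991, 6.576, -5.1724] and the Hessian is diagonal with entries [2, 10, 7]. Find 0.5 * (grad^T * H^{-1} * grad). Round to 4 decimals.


Step 1: H is diagonal, so H^(-1) * g = [2.9496, 0.6576, -0.7389].
Step 2: g^T H^(-1) g = sum_i g_i^2 / H_ii
  = (5.8991)^2/2 + (6.576)^2/10 + (-5.1724)^2/7
  = 17.3997 + 4.3244 + 3.822 = 25.546
Step 3: Objective decrease = 0.5 * g^T H^(-1) g = 12.773


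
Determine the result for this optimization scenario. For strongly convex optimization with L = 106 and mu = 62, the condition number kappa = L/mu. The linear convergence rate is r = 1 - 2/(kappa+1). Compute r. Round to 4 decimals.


Step 1: Compute the condition number.
kappa = L/mu = 106/62 = 1.7097
Step 2: Compute the convergence rate.
r = 1 - 2/(kappa + 1) = 1 - 2*mu/(L + mu) = (L - mu)/(L + mu) = 44/168 = 0.2619


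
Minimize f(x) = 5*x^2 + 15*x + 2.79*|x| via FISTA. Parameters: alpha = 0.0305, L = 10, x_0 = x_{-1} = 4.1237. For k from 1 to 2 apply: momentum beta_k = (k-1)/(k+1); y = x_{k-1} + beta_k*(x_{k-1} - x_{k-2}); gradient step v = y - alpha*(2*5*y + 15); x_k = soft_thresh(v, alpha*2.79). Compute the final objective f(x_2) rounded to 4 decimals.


FISTA on f(x) = 5*x^2 + 15*x + 2.79*|x|
L = 10, alpha = 0.0305
Iteration 1: beta = 0.0, y = 4.1237 + 0.0*(4.1237 - 4.1237) = 4.1237
  grad(y) = 56.237, v = y - alpha*grad = 2.4085
  prox(v) = soft_thresh(2.4085, 0.0851) = 2.3234
Iteration 2: beta = 0.3333, y = 2.3234 + 0.3333*(2.3234 - 4.1237) = 1.7233
  grad(y) = 32.2327, v = y - alpha*grad = 0.7402
  prox(v) = soft_thresh(0.7402, 0.0851) = 0.6551
f(x_2) = 5*0.6551^2 + 15*0.6551 + 2.79*|0.6551| = 13.7994


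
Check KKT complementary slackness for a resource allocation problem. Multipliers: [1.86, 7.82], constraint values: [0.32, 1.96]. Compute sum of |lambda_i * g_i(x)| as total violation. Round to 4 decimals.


KKT complementary slackness check:
lambda_1 * g_1 = 1.86 * 0.32 = 0.5952
lambda_2 * g_2 = 7.82 * 1.96 = 15.3272
Total violation = 0.5952 + 15.3272 = 15.9224


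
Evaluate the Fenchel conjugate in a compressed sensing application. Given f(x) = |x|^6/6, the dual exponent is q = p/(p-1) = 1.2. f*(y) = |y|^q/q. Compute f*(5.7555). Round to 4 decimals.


The conjugate exponent q satisfies 1/p + 1/q = 1.
p = 6, so q = 6/(6 - 1) = 1.2
|y|^q = 5.7555^1.2 = 8.1677
f*(5.7555) = 8.1677 / 1.2 = 6.8064


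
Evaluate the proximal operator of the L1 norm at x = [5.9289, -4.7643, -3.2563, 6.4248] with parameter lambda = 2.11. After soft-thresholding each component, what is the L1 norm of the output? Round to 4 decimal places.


Soft-thresholding with lambda = 2.11:
prox(5.9289) = sign(5.9289)*max(|5.9289| - 2.11, 0) = 3.8189
prox(-4.7643) = sign(-4.7643)*max(|-4.7643| - 2.11, 0) = -2.6543
prox(-3.2563) = sign(-3.2563)*max(|-3.2563| - 2.11, 0) = -1.1463
prox(6.4248) = sign(6.4248)*max(|6.4248| - 2.11, 0) = 4.3148
prox(x) = [3.8189, -2.6543, -1.1463, 4.3148]
||prox(x)||_1 = 3.8189 + 2.6543 + 1.1463 + 4.3148 = 11.9343


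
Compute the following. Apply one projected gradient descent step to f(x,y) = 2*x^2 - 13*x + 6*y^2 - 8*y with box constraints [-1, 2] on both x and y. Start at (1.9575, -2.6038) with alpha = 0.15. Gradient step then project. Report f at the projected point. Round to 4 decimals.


Step 1: Compute gradient at (1.9575, -2.6038).
grad_x = 2*2*1.9575 - 13 = -5.17
grad_y = 2*6*-2.6038 - 8 = -39.2456
Step 2: Gradient step.
x_raw = 1.9575 - 0.15*-5.17 = 2.733
y_raw = -2.6038 - 0.15*-39.2456 = 3.283
Step 3: Project onto [-1, 2].
x_proj = clip(2.733) = 2.0
y_proj = clip(3.283) = 2.0
Step 4: Evaluate f.
f(2.0, 2.0) = -10.0


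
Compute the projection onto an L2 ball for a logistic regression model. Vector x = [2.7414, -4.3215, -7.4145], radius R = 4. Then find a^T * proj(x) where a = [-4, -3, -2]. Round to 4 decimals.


Step 1: Compute ||x|| (intermediates to 6 decimals).
||x|| = sqrt(2.7414^2 + (-4.3215)^2 + (-7.4145)^2) = 9.009187
Step 2: Project.
Since ||x|| > R, scale = R/||x|| = 4/9.009187 = 0.443991, proj(x) = scale * x
proj(x) = [1.217157, -1.918707, -3.291971]
Step 3: Dot product.
a^T * proj(x) = -4*1.217157 - 3*(-1.918707) - 2*(-3.291971) = 7.4714


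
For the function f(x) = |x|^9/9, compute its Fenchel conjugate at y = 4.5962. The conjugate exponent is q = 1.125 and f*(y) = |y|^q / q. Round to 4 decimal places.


The conjugate exponent q satisfies 1/p + 1/q = 1.
p = 9, so q = 9/(9 - 1) = 1.125
|y|^q = 4.5962^1.125 = 5.5616
f*(4.5962) = 5.5616 / 1.125 = 4.9436


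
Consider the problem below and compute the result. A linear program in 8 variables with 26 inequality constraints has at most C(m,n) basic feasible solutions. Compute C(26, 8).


Each vertex corresponds to some choice of n active constraints out of m, so the number of vertices is at most C(m, n) = m! / (n!(m-n)!).
m = 26, n = 8
Numerator: 26 * 25 * 24 * 23 * 22 * 21 * 20 * 19
Denominator: 8! = 40320
C(26, 8) = 1562275


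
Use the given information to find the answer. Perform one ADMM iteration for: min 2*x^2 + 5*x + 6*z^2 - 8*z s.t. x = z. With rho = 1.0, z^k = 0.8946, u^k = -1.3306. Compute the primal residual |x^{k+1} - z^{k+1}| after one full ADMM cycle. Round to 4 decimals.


ADMM iteration with rho = 1.0, z^k = 0.8946, u^k = -1.3306
Step 1: x-update.
Minimize 2*x^2 + 5*x + (1.0/2)*(x - 0.8946 - 1.3306)^2
FOC: (2*2 + 1.0)*x = -5 + 1.0*(0.8946 + 1.3306)
x^{k+1} = -0.555
Step 2: z-update.
Minimize 6*z^2 - 8*z + (1.0/2)*(-0.555 - z - 1.3306)^2
FOC: (2*6 + 1.0)*z = 8 + 1.0*(-0.555 - 1.3306)
z^{k+1} = 0.4703
Step 3: u-update.
u^{k+1} = -1.3306 - 0.555 - 0.4703 = -2.3559
Step 4: Primal residual = |-0.555 - 0.4703| = 1.0253


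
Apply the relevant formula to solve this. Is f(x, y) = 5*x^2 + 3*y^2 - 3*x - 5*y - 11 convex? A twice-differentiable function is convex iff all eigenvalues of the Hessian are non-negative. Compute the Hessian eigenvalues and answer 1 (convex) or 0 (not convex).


The Hessian of f(x,y) = 5*x^2 + 3*y^2 - 3*x - 5*y - 11 is:
H = [[10, 0], [0, 6]]
Trace = 10 + 6 = 16
Determinant = 10*6 - (0)^2 = 60
Discriminant = (16)^2 - 4*60 = 16.0
Eigenvalues: lambda_1 = 6.0, lambda_2 = 10.0
The function is convex.

1


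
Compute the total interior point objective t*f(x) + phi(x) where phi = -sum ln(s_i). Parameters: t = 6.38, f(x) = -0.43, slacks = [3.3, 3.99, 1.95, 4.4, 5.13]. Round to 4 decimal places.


Step 1: Compute log-barrier.
ln values: [1.1939, 1.3838, 0.6678, 1.4816, 1.6351]
phi = -(1.1939 + 1.3838 + 0.6678 + 1.4816 + 1.6351) = -6.3623
Step 2: Compute augmented objective.
t*f(x) = 6.38*-0.43 = -2.7434
Total = -2.7434 - 6.3623 = -9.1057


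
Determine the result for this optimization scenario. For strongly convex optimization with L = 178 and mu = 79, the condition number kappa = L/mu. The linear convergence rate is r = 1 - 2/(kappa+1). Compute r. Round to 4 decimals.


Step 1: Compute the condition number.
kappa = L/mu = 178/79 = 2.2532
Step 2: Compute the convergence rate.
r = 1 - 2/(kappa + 1) = 1 - 2*mu/(L + mu) = (L - mu)/(L + mu) = 99/257 = 0.3852


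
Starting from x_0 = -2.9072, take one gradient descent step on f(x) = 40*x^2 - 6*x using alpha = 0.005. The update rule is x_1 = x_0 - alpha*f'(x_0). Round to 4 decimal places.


We compute the gradient at x_0 and apply the update.
f'(x) = 80*x - 6
f'(-2.9072) = 80*-2.9072 - 6 = -238.576
x_1 = -2.9072 - 0.005*-238.576 = -1.7143


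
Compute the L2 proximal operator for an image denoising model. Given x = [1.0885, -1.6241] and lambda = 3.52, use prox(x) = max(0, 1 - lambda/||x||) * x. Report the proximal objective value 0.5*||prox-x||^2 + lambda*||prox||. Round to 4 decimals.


Step 1: Compute ||x||.
||x|| = 1.9551
Step 2: Compute scaling factor.
scale = max(0, 1 - 3.52/1.9551) = 0.0
Step 3: prox(x) = [0.0, -0.0]
||prox(x)|| = 0.0
Step 4: Proximal objective.
0.5*||prox-x||^2 = 1.9113
lambda*||prox|| = 0.0
Total = 1.9113


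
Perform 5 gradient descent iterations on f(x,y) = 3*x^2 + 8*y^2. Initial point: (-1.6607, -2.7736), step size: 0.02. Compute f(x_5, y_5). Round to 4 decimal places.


Gradient descent on f(x,y) = 3*x^2 + 8*y^2.
Starting point: (-1.6607, -2.7736), alpha = 0.02
Step 1: grad_x = 2*3*-1.6607 = -9.9642, grad_y = 2*8*-2.7736 = -44.3776
  x_1 = -1.6607 - 0.02*-9.9642 = -1.4614
  y_1 = -2.7736 - 0.02*-44.3776 = -1.886
Step 2: grad_x = 2*3*-1.4614 = -8.7685, grad_y = 2*8*-1.886 = -30.1768
  x_2 = -1.4614 - 0.02*-8.7685 = -1.286
  y_2 = -1.886 - 0.02*-30.1768 = -1.2825
Step 3: grad_x = 2*3*-1.286 = -7.7163, grad_y = 2*8*-1.2825 = -20.5202
  x_3 = -1.286 - 0.02*-7.7163 = -1.1317
  y_3 = -1.2825 - 0.02*-20.5202 = -0.8721
Step 4: grad_x = 2*3*-1.1317 = -6.7903, grad_y = 2*8*-0.8721 = -13.9537
  x_4 = -1.1317 - 0.02*-6.7903 = -0.9959
  y_4 = -0.8721 - 0.02*-13.9537 = -0.593
Step 5: grad_x = 2*3*-0.9959 = -5.9755, grad_y = 2*8*-0.593 = -9.4885
  x_5 = -0.9959 - 0.02*-5.9755 = -0.8764
  y_5 = -0.593 - 0.02*-9.4885 = -0.4033
f(-0.8764, -0.4033) = 3*(-0.8764)^2 + 8*(-0.4033)^2 = 3.6052


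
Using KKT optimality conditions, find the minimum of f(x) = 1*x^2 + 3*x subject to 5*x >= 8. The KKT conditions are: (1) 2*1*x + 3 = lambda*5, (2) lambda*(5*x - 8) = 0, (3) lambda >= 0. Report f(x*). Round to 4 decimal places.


Step 1: Try lambda = 0 (constraint inactive).
x_unc = -3/(2*1) = -1.5
Check: 5*-1.5 = -7.5 < 8 -- violated!
Step 2: Constraint must be active: 5*x = 8
x* = 8/5 = 1.6
lambda = (2*1*1.6 + 3)/5 = 1.24
Step 3: Compute optimal value.
f(x*) = 1*1.6^2 + 3*1.6 = 7.36


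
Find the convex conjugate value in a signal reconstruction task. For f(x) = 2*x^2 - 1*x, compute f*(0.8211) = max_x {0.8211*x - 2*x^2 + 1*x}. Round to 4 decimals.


f*(y) = sup_x {y*x - a*x^2 - b*x} = sup_x {(y-b)*x - a*x^2}
FOC: (y - b) - 2a*x = 0 => x* = (y - b)/(2a)
x* = (0.8211 + 1)/(2*2) = 0.4553
f*(0.8211) = (y-b)^2/(4a) = (0.8211 + 1)^2/(4*2)
= 3.3164/8 = 0.4146


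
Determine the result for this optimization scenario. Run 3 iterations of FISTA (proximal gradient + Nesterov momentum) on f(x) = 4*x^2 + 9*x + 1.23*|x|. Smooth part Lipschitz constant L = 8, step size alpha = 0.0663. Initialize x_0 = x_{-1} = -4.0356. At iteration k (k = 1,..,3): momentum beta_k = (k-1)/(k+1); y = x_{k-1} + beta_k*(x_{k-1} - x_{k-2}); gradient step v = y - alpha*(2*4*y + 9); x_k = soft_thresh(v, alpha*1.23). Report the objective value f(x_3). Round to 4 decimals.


FISTA on f(x) = 4*x^2 + 9*x + 1.23*|x|
L = 8, alpha = 0.0663
Iteration 1: beta = 0.0, y = -4.0356 + 0.0*(-4.0356 + 4.0356) = -4.0356
  grad(y) = -23.2848, v = y - alpha*grad = -2.4918
  prox(v) = soft_thresh(-2.4918, 0.0815) = -2.4103
Iteration 2: beta = 0.3333, y = -2.4103 + 0.3333*(-2.4103 + 4.0356) = -1.8685
  grad(y) = -5.9479, v = y - alpha*grad = -1.4741
  prox(v) = soft_thresh(-1.4741, 0.0815) = -1.3926
Iteration 3: beta = 0.5, y = -1.3926 + 0.5*(-1.3926 + 2.4103) = -0.8838
  grad(y) = 1.9299, v = y - alpha*grad = -1.0117
  prox(v) = soft_thresh(-1.0117, 0.0815) = -0.9302
f(x_3) = 4*(-0.9302)^2 + 9*(-0.9302) + 1.23*|-0.9302| = -3.7666


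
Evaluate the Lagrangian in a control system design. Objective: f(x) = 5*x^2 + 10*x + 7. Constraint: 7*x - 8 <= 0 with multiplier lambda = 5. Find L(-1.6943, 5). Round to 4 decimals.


Step 1: Evaluate f(x).
f(-1.6943) = 5*(-1.6943)^2 + 10*(-1.6943) + 7 = 4.4103
Step 2: Evaluate g(x).
g(-1.6943) = 7*-1.6943 - 8 = -19.8601
Step 3: Compute Lagrangian.
L = 4.4103 + 5*-19.8601 = -94.8902


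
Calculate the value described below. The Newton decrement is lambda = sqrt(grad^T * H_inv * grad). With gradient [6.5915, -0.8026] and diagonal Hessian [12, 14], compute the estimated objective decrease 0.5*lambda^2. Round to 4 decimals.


Step 1: H is diagonal, so H^(-1) * g = [0.5493, -0.0573].
Step 2: g^T H^(-1) g = sum_i g_i^2 / H_ii
  = (6.5915)^2/12 + (-0.8026)^2/14
  = 3.6207 + 0.046 = 3.6667
Step 3: Objective decrease = 0.5 * g^T H^(-1) g = 1.8333


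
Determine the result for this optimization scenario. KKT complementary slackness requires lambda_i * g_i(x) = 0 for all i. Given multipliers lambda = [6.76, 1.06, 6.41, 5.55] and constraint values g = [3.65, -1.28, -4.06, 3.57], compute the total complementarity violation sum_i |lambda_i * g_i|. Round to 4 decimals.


KKT complementary slackness check:
lambda_1 * g_1 = 6.76 * 3.65 = 24.674
lambda_2 * g_2 = 1.06 * -1.28 = -1.3568
lambda_3 * g_3 = 6.41 * -4.06 = -26.0246
lambda_4 * g_4 = 5.55 * 3.57 = 19.8135
Total violation = 24.674 + 1.3568 + 26.0246 + 19.8135 = 71.8689


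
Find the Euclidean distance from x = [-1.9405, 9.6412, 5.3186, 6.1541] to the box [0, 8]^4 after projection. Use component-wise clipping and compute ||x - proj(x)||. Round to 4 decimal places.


Project each component onto [0, 8].
clip(-1.9405) = 0.0, clip(9.6412) = 8.0, clip(5.3186) = 5.3186, clip(6.1541) = 6.1541
Projection = [0.0, 8.0, 5.3186, 6.1541]
Squared diffs: [3.7655, 2.6935, 0.0, 0.0]
Distance = sqrt(6.459) = 2.5415


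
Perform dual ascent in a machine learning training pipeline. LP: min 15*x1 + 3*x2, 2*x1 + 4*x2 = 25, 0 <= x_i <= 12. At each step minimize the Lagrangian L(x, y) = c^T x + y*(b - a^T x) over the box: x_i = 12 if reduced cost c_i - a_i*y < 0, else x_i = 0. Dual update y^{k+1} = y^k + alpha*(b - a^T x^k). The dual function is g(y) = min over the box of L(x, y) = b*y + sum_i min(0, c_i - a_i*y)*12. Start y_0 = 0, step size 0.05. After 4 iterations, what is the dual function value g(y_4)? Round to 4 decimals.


Dual ascent for LP: min 15*x1 + 3*x2, 2*x1 + 4*x2 = 25, 0 <= x_i <= 12
Step 1: y^k = 0.0, reduced costs: (15.0, 3.0)
  x^k = (0.0, 0.0), subgradient = b - a^T x = 25.0
  y^{k+1} = 0.0 + 0.05*25.0 = 1.25
Step 2: y^k = 1.25, reduced costs: (12.5, -2.0)
  x^k = (0.0, 12.0), subgradient = b - a^T x = -23.0
  y^{k+1} = 1.25 + 0.05*-23.0 = 0.1
Step 3: y^k = 0.1, reduced costs: (14.8, 2.6)
  x^k = (0.0, 0.0), subgradient = b - a^T x = 25.0
  y^{k+1} = 0.1 + 0.05*25.0 = 1.35
Step 4: y^k = 1.35, reduced costs: (12.3, -2.4)
  x^k = (0.0, 12.0), subgradient = b - a^T x = -23.0
  y^{k+1} = 1.35 + 0.05*-23.0 = 0.2
Dual objective at y_4 = 0.2: reduced costs (14.6, 2.2), box minimizer x = (0.0, 0.0)
g(y_4) = b*y + (c1 - a1*y)*x1 + (c2 - a2*y)*x2 = 25*0.2 + 14.6*0.0 + 2.2*0.0 = 5.0 + 0.0 + 0.0 = 5.0


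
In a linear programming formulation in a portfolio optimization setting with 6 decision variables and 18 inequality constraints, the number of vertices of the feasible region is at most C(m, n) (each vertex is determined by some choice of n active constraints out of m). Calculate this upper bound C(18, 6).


Each vertex corresponds to some choice of n active constraints out of m, so the number of vertices is at most C(m, n) = m! / (n!(m-n)!).
m = 18, n = 6
Numerator: 18 * 17 * 16 * 15 * 14 * 13
Denominator: 6! = 720
C(18, 6) = 18564


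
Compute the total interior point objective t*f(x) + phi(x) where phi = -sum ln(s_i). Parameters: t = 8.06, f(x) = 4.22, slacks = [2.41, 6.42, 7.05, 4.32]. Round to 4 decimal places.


Step 1: Compute log-barrier.
ln values: [0.8796, 1.8594, 1.953, 1.4633]
phi = -(0.8796 + 1.8594 + 1.953 + 1.4633) = -6.1553
Step 2: Compute augmented objective.
t*f(x) = 8.06*4.22 = 34.0132
Total = 34.0132 - 6.1553 = 27.8579


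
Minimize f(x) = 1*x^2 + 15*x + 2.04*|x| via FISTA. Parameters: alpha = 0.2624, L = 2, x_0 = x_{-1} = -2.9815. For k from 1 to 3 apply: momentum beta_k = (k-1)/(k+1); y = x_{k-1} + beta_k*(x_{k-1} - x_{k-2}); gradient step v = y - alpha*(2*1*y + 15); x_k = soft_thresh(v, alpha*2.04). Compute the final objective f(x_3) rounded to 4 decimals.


FISTA on f(x) = 1*x^2 + 15*x + 2.04*|x|
L = 2, alpha = 0.2624
Iteration 1: beta = 0.0, y = -2.9815 + 0.0*(-2.9815 + 2.9815) = -2.9815
  grad(y) = 9.037, v = y - alpha*grad = -5.3528
  prox(v) = soft_thresh(-5.3528, 0.5353) = -4.8175
Iteration 2: beta = 0.3333, y = -4.8175 + 0.3333*(-4.8175 + 2.9815) = -5.4295
  grad(y) = 4.141, v = y - alpha*grad = -6.5161
  prox(v) = soft_thresh(-6.5161, 0.5353) = -5.9808
Iteration 3: beta = 0.5, y = -5.9808 + 0.5*(-5.9808 + 4.8175) = -6.5625
  grad(y) = 1.8751, v = y - alpha*grad = -7.0545
  prox(v) = soft_thresh(-7.0545, 0.5353) = -6.5192
f(x_3) = 1*(-6.5192)^2 + 15*(-6.5192) + 2.04*|-6.5192| = -41.9889


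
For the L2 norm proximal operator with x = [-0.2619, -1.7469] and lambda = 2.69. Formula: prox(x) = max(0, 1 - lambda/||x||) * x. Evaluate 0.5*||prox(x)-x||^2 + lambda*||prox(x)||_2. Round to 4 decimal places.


Step 1: Compute ||x||.
||x|| = 1.7664
Step 2: Compute scaling factor.
scale = max(0, 1 - 2.69/1.7664) = 0.0
Step 3: prox(x) = [-0.0, -0.0]
||prox(x)|| = 0.0
Step 4: Proximal objective.
0.5*||prox-x||^2 = 1.5601
lambda*||prox|| = 0.0
Total = 1.5601


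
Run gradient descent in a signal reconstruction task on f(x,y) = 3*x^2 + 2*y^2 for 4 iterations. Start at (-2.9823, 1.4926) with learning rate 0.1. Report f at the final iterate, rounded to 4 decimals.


Gradient descent on f(x,y) = 3*x^2 + 2*y^2.
Starting point: (-2.9823, 1.4926), alpha = 0.1
Step 1: grad_x = 2*3*-2.9823 = -17.8938, grad_y = 2*2*1.4926 = 5.9704
  x_1 = -2.9823 - 0.1*-17.8938 = -1.1929
  y_1 = 1.4926 - 0.1*5.9704 = 0.8956
Step 2: grad_x = 2*3*-1.1929 = -7.1575, grad_y = 2*2*0.8956 = 3.5822
  x_2 = -1.1929 - 0.1*-7.1575 = -0.4772
  y_2 = 0.8956 - 0.1*3.5822 = 0.5373
Step 3: grad_x = 2*3*-0.4772 = -2.863, grad_y = 2*2*0.5373 = 2.1493
  x_3 = -0.4772 - 0.1*-2.863 = -0.1909
  y_3 = 0.5373 - 0.1*2.1493 = 0.3224
Step 4: grad_x = 2*3*-0.1909 = -1.1452, grad_y = 2*2*0.3224 = 1.2896
  x_4 = -0.1909 - 0.1*-1.1452 = -0.0763
  y_4 = 0.3224 - 0.1*1.2896 = 0.1934
f(-0.0763, 0.1934) = 3*(-0.0763)^2 + 2*0.1934^2 = 0.0923


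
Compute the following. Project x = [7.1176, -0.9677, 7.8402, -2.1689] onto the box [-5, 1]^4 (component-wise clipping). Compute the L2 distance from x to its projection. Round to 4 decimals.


Project each component onto [-5, 1].
clip(7.1176) = 1.0, clip(-0.9677) = -0.9677, clip(7.8402) = 1.0, clip(-2.1689) = -2.1689
Projection = [1.0, -0.9677, 1.0, -2.1689]
Squared diffs: [37.425, 0.0, 46.7883, 0.0]
Distance = sqrt(84.2133) = 9.1768


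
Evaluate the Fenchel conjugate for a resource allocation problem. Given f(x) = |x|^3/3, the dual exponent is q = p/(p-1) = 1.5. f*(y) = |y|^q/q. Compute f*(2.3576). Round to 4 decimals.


The conjugate exponent q satisfies 1/p + 1/q = 1.
p = 3, so q = 3/(3 - 1) = 1.5
|y|^q = 2.3576^1.5 = 3.62
f*(2.3576) = 3.62 / 1.5 = 2.4133


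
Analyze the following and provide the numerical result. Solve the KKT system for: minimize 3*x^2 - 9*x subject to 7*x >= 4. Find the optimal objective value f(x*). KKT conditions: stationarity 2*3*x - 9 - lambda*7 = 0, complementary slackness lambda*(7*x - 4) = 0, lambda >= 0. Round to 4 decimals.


Step 1: Try lambda = 0 (constraint inactive).
Stationarity: 2*3*x - 9 = 0
x* = 9/(2*3) = 1.5
Check constraint: 7*1.5 = 10.5 >= 4 -- satisfied.
Step 2: Compute optimal value.
f(x*) = 3*1.5^2 - 9*1.5 = -6.75


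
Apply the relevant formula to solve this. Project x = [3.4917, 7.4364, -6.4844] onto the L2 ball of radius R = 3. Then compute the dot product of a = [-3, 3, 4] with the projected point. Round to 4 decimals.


Step 1: Compute ||x|| (intermediates to 6 decimals).
||x|| = sqrt(3.4917^2 + 7.4364^2 + (-6.4844)^2) = 10.46611
Step 2: Project.
Since ||x|| > R, scale = R/||x|| = 3/10.46611 = 0.286639, proj(x) = scale * x
proj(x) = [1.000857, 2.131562, -1.858682]
Step 3: Dot product.
a^T * proj(x) = -3*1.000857 + 3*2.131562 + 4*(-1.858682) = -4.0426


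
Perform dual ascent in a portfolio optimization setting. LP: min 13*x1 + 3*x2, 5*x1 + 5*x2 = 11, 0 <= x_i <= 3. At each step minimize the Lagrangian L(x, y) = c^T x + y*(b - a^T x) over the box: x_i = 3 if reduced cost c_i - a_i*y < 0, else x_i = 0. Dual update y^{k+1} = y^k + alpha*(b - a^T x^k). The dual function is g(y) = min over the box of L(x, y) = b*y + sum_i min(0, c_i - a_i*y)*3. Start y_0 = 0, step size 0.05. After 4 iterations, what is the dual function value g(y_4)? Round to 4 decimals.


Dual ascent for LP: min 13*x1 + 3*x2, 5*x1 + 5*x2 = 11, 0 <= x_i <= 3
Step 1: y^k = 0.0, reduced costs: (13.0, 3.0)
  x^k = (0.0, 0.0), subgradient = b - a^T x = 11.0
  y^{k+1} = 0.0 + 0.05*11.0 = 0.55
Step 2: y^k = 0.55, reduced costs: (10.25, 0.25)
  x^k = (0.0, 0.0), subgradient = b - a^T x = 11.0
  y^{k+1} = 0.55 + 0.05*11.0 = 1.1
Step 3: y^k = 1.1, reduced costs: (7.5, -2.5)
  x^k = (0.0, 3.0), subgradient = b - a^T x = -4.0
  y^{k+1} = 1.1 + 0.05*-4.0 = 0.9
Step 4: y^k = 0.9, reduced costs: (8.5, -1.5)
  x^k = (0.0, 3.0), subgradient = b - a^T x = -4.0
  y^{k+1} = 0.9 + 0.05*-4.0 = 0.7
Dual objective at y_4 = 0.7: reduced costs (9.5, -0.5), box minimizer x = (0.0, 3.0)
g(y_4) = b*y + (c1 - a1*y)*x1 + (c2 - a2*y)*x2 = 11*0.7 + 9.5*0.0 + (-0.5)*3.0 = 7.7 + 0.0 - 1.5 = 6.2
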